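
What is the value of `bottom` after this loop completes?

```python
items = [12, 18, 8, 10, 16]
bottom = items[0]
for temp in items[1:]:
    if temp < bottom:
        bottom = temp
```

Minimum of [12, 18, 8, 10, 16]
`bottom` takes the values: 12 → 8

Answer: 8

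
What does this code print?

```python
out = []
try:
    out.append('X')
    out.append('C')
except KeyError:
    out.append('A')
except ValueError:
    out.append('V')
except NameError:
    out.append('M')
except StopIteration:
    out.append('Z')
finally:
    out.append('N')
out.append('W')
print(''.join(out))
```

Execution trace: 'X' (try body) → 'C' (try body, no exception) → 'N' (finally) → 'W' (after the try/except). Output: XCNW

Answer: XCNW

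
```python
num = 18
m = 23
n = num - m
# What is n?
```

Trace:
`num = 18` → num = 18
`m = 23` → m = 23
`n = num - m` → n = -5
So n = -5

Answer: -5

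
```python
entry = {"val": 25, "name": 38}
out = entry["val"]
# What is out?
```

Trace:
`entry = {"val": 25, "name": 38}` → entry = {'val': 25, 'name': 38}
`out = entry["val"]` → out = 25
So out = 25

Answer: 25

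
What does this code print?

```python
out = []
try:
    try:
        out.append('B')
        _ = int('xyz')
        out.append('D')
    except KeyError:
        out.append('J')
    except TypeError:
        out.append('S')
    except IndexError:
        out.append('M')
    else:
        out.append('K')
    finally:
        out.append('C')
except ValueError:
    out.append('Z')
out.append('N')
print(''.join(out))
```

Execution trace: 'B' (try body) → 'C' (finally) → 'Z' (outer except ValueError) → 'N' (after the try/except). Output: BCZN

Answer: BCZN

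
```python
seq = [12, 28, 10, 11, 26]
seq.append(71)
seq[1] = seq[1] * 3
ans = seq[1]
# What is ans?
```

Trace:
`seq = [12, 28, 10, 11, 26]` → seq = [12, 28, 10, 11, 26]
`seq.append(71)` → seq = [12, 28, 10, 11, 26, 71]
`seq[1] = seq[1] * 3` → seq = [12, 84, 10, 11, 26, 71]
`ans = seq[1]` → ans = 84
So ans = 84

Answer: 84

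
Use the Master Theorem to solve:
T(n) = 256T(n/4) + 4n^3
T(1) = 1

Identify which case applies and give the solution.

a=256, b=4, f(n)=4n^3. log_4(256) = 4. Since c=3 < 4, Case 1 applies: T(n) = Θ(n^log_b(a)) = O(n^4).

Answer: O(n^4) - Case 1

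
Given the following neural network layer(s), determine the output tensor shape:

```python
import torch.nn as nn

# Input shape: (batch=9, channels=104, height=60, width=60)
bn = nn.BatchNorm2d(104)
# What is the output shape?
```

Input: (9, 104, 60, 60) -> Output: (9, 104, 60, 60)

Answer: (9, 104, 60, 60)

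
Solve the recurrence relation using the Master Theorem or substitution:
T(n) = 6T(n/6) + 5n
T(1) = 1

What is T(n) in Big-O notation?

By Master Theorem: a=6, b=6, f(n)=5n. Since log_6(6) = 1 and f(n) = Θ(n^1), Case 2 applies. T(n) = O(n log n).

Answer: O(n log n)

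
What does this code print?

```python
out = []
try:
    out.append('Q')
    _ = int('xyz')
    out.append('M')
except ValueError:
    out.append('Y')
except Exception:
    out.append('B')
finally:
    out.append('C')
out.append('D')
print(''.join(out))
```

Execution trace: 'Q' (try body) → 'Y' (except ValueError) → 'C' (finally) → 'D' (after the try/except). Output: QYCD

Answer: QYCD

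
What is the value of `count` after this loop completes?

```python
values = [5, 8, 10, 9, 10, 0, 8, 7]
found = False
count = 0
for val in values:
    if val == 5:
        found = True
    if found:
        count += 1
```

Count elements after first 5 in [5, 8, 10, 9, 10, 0, 8, 7]
`count` takes the values: 0 → 1 → 2 → 3 → 4 → 5 → 6 → 7 → 8

Answer: 8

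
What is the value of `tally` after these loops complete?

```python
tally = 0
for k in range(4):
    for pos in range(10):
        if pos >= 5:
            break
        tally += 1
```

Inner breaks at 5, outer runs 4 times
`tally` takes the values: 0 → 1 → 2 → 3 → 4 → 5 → 6 → 7 → 8 → 9 → 10 → 11 → 12 → 13 → 14 → 15 → 16 → 17 → 18 → 19 → 20

Answer: 20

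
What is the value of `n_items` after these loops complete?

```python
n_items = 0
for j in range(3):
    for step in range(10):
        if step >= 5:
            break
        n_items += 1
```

Inner breaks at 5, outer runs 3 times
`n_items` takes the values: 0 → 1 → 2 → 3 → 4 → 5 → 6 → 7 → 8 → 9 → 10 → 11 → 12 → 13 → 14 → 15

Answer: 15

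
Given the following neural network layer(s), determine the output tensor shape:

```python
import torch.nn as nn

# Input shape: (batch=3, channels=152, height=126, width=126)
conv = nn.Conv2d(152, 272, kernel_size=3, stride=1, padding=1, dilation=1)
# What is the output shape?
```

Input: (3, 152, 126, 126) -> Output: (3, 272, 126, 126)

Answer: (3, 272, 126, 126)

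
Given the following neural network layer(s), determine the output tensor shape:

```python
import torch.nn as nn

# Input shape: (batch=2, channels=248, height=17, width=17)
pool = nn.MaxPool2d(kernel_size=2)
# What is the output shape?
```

Input: (2, 248, 17, 17) -> Output: (2, 248, 8, 8)

Answer: (2, 248, 8, 8)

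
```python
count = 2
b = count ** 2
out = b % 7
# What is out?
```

Trace:
`count = 2` → count = 2
`b = count ** 2` → b = 4
`out = b % 7` → out = 4
So out = 4

Answer: 4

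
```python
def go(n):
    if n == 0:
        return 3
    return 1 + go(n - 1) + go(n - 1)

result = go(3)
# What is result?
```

go(n) = 1 + 2·go(n-1), go(0)=3. Closed form: (3+1)·2^3 - 1 = 31.

Answer: 31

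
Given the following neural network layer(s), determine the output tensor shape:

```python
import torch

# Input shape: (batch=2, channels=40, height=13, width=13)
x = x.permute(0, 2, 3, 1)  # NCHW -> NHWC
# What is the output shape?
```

Input: (2, 40, 13, 13) -> Output: (2, 13, 13, 40)

Answer: (2, 13, 13, 40)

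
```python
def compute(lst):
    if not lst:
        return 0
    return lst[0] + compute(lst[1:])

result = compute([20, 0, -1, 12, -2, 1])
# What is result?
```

20 + 0 + (-1) + 12 + (-2) + 1 + 0 = 30

Answer: 30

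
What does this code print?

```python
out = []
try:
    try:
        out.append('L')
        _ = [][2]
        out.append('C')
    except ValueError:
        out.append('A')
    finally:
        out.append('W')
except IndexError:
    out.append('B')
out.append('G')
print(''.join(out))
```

Execution trace: 'L' (try body) → 'W' (finally) → 'B' (outer except IndexError) → 'G' (after the try/except). Output: LWBG

Answer: LWBG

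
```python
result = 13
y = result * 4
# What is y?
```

Trace:
`result = 13` → result = 13
`y = result * 4` → y = 52
So y = 52

Answer: 52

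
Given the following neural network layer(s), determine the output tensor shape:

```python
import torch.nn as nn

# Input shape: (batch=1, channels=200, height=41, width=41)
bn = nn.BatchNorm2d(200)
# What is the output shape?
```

Input: (1, 200, 41, 41) -> Output: (1, 200, 41, 41)

Answer: (1, 200, 41, 41)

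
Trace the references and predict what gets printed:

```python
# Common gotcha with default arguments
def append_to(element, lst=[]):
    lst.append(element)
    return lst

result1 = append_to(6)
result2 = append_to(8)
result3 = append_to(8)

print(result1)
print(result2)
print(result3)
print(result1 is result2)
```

Key concept: mutable default argument gotcha.
Step by step:
`result1 = append_to(6)` → result1 = [6]
`result2 = append_to(8)` → result1 = [6, 8] (same object as result2); result2 = [6, 8] (same object as result1)
`result3 = append_to(8)` → result1 = [6, 8, 8] (same object as result2, result3); result2 = [6, 8, 8] (same object as result1, result3); result3 = [6, 8, 8] (same object as result1, result2)
`print(result1)` → prints [6, 8, 8]
`print(result2)` → prints [6, 8, 8]
`print(result3)` → prints [6, 8, 8]
`print(result1 is result2)` → prints True

Answer:
[6, 8, 8]
[6, 8, 8]
[6, 8, 8]
True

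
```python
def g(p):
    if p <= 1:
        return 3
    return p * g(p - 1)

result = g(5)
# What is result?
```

g(5) = 5 * 4 * 3 * 2 * 3 = 360

Answer: 360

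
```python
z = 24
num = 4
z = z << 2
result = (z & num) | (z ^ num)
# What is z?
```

Trace:
`z = 24` → z = 24
`num = 4` → num = 4
`z = z << 2` → z = 96
`result = (z & num) | (z ^ num)` → result = 100
So z = 96

Answer: 96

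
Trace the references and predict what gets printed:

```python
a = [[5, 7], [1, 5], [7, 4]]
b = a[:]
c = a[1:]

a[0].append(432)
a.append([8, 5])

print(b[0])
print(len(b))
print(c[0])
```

Key concept: slice with nested mutation.
Step by step:
`a = [[5, 7], [1, 5], [7, 4]]` → a = [[5, 7], [1, 5], [7, 4]]
`b = a[:]` → b = [[5, 7], [1, 5], [7, 4]]
`c = a[1:]` → c = [[1, 5], [7, 4]]
`a[0].append(432)` → a = [[5, 7, 432], [1, 5], [7, 4]]; b = [[5, 7, 432], [1, 5], [7, 4]]
`a.append([8, 5])` → a = [[5, 7, 432], [1, 5], [7, 4], [8, 5]]
`print(b[0])` → prints [5, 7, 432]
`print(len(b))` → prints 3
`print(c[0])` → prints [1, 5]

Answer:
[5, 7, 432]
3
[1, 5]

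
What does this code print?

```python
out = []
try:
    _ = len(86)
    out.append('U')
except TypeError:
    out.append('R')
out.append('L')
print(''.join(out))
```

Execution trace: 'R' (except TypeError) → 'L' (after the try/except). Output: RL

Answer: RL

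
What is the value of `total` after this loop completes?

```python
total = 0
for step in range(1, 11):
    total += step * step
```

Sum of squares 1² to 10² = 385
`total` takes the values: 0 → 1 → 5 → 14 → 30 → 55 → 91 → 140 → 204 → 285 → 385

Answer: 385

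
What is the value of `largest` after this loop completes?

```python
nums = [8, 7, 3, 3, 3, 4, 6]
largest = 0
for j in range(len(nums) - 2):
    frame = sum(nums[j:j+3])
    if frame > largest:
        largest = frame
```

Max sum of 3-element window in [8, 7, 3, 3, 3, 4, 6]
`largest` takes the values: 0 → 18

Answer: 18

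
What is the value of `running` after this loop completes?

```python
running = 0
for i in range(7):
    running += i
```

Sum of 0 to 6 = 21
`running` takes the values: 0 → 1 → 3 → 6 → 10 → 15 → 21

Answer: 21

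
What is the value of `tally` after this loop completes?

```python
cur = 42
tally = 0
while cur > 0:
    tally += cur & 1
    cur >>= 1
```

Count set bits in 42 (binary: 0b101010)
`tally` takes the values: 0 → 1 → 2 → 3

Answer: 3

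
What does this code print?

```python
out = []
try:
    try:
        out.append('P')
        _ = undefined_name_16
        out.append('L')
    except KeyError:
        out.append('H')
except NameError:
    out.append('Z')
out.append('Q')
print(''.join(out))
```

Execution trace: 'P' (try body) → 'Z' (outer except NameError) → 'Q' (after the try/except). Output: PZQ

Answer: PZQ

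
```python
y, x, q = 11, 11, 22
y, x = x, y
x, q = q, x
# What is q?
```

Trace:
`y, x, q = 11, 11, 22` → y = 11; x = 11; q = 22
`y, x = x, y` → y = 11; x = 11
`x, q = q, x` → x = 22; q = 11
So q = 11

Answer: 11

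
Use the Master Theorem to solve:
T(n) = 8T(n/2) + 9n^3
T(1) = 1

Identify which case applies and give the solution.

a=8, b=2, f(n)=9n^3. log_2(8) = 3. Since c=3 = 3, Case 2 applies: T(n) = Θ(n^log_b(a) · log n) = O(n^3 log n).

Answer: O(n^3 log n) - Case 2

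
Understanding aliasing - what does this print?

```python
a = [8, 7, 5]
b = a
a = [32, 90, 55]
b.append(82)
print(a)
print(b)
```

Key concept: rebinding vs mutation: a is rebound to a new list, b still points at the original.
Step by step:
`a = [8, 7, 5]` → a = [8, 7, 5]
`b = a` → b = [8, 7, 5] (same object as a)
`a = [32, 90, 55]` → a = [32, 90, 55]
`b.append(82)` → b = [8, 7, 5, 82]
`print(a)` → prints [32, 90, 55]
`print(b)` → prints [8, 7, 5, 82]

Answer:
[32, 90, 55]
[8, 7, 5, 82]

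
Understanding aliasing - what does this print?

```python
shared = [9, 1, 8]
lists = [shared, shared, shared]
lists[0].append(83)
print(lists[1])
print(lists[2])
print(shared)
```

Key concept: list of same reference.
Step by step:
`shared = [9, 1, 8]` → shared = [9, 1, 8]
`lists = [shared, shared, shared]` → lists = [[9, 1, 8], [9, 1, 8], [9, 1, 8]]
`lists[0].append(83)` → shared = [9, 1, 8, 83]; lists = [[9, 1, 8, 83], [9, 1, 8, 83], [9, 1, 8, 83]]
`print(lists[1])` → prints [9, 1, 8, 83]
`print(lists[2])` → prints [9, 1, 8, 83]
`print(shared)` → prints [9, 1, 8, 83]

Answer:
[9, 1, 8, 83]
[9, 1, 8, 83]
[9, 1, 8, 83]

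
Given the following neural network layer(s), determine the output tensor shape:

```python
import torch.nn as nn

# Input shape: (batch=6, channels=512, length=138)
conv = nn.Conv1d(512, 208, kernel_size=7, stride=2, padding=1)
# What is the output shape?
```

Input: (6, 512, 138) -> Output: (6, 208, 67)

Answer: (6, 208, 67)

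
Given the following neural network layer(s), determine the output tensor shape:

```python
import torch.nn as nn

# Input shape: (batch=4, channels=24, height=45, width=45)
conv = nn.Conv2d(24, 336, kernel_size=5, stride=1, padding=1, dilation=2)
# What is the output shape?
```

Input: (4, 24, 45, 45) -> Output: (4, 336, 39, 39)

Answer: (4, 336, 39, 39)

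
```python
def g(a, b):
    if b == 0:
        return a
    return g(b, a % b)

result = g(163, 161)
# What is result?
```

g(163, 161) -> g(161, 2) -> g(2, 1) -> g(1, 0) -> 1

Answer: 1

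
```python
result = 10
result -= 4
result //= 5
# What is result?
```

Trace:
`result = 10` → result = 10
`result -= 4` → result = 6
`result //= 5` → result = 1
So result = 1

Answer: 1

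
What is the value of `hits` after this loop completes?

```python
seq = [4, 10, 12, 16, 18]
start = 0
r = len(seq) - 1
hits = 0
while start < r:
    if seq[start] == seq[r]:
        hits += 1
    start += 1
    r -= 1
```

Count matching pairs from ends
`hits` takes the values: 0

Answer: 0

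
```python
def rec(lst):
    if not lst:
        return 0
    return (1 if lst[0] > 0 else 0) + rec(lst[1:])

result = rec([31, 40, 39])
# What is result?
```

Count of positive elements in [31, 40, 39] = 3

Answer: 3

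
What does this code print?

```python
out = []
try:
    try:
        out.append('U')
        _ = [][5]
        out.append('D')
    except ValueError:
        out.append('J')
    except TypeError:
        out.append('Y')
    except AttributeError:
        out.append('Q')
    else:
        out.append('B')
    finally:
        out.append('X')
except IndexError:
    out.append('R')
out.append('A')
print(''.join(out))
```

Execution trace: 'U' (try body) → 'X' (finally) → 'R' (outer except IndexError) → 'A' (after the try/except). Output: UXRA

Answer: UXRA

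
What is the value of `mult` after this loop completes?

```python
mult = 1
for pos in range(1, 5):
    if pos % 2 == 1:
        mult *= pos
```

Product of odd numbers 1 to 4
`mult` takes the values: 1 → 3

Answer: 3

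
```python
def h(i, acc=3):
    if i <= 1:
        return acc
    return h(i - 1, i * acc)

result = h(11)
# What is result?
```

Accumulator trace (n, acc): (11, 3) -> (10, 33) -> (9, 330) -> (8, 2970) -> (7, 23760) -> (6, 166320) -> (5, 997920) -> (4, 4989600) -> (3, 19958400) -> (2, 59875200) -> (1, 119750400) -> return 119750400

Answer: 119750400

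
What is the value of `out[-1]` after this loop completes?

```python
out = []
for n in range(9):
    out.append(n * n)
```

Last element of squares 0 to 8
`out` takes the values: [] → [0] → [0, 1] → [0, 1, 4] → [0, 1, 4, 9] → [0, 1, 4, 9, 16] → [0, 1, 4, 9, 16, 25] → [0, 1, 4, 9, 16, 25, 36] → [0, 1, 4, 9, 16, 25, 36, 49] → [0, 1, 4, 9, 16, 25, 36, 49, 64]
So `out[-1]` = 64

Answer: 64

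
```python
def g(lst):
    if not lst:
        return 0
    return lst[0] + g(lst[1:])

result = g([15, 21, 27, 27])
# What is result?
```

15 + 21 + 27 + 27 + 0 = 90

Answer: 90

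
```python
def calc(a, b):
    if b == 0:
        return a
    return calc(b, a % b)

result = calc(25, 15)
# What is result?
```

calc(25, 15) -> calc(15, 10) -> calc(10, 5) -> calc(5, 0) -> 5

Answer: 5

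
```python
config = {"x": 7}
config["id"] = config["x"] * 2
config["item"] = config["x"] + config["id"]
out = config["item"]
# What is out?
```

Trace:
`config = {"x": 7}` → config = {'x': 7}
`config["id"] = config["x"] * 2` → config = {'x': 7, 'id': 14}
`config["item"] = config["x"] + config["id"]` → config = {'x': 7, 'id': 14, 'item': 21}
`out = config["item"]` → out = 21
So out = 21

Answer: 21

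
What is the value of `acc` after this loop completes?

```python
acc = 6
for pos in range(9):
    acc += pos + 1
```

Start at 6, add 1 to 9 = 51
`acc` takes the values: 6 → 7 → 9 → 12 → 16 → 21 → 27 → 34 → 42 → 51

Answer: 51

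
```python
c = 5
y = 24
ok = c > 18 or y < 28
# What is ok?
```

Trace:
`c = 5` → c = 5
`y = 24` → y = 24
`ok = c > 18 or y < 28` → ok = True
So ok = True

Answer: True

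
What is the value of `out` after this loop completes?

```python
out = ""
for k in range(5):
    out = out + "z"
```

Repeat 'z' 5 times
`out` takes the values: "" → "z" → "zz" → "zzz" → "zzzz" → "zzzzz"

Answer: "zzzzz"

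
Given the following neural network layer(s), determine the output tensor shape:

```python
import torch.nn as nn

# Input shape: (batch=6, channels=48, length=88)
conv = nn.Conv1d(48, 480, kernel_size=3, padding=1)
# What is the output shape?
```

Input: (6, 48, 88) -> Output: (6, 480, 88)

Answer: (6, 480, 88)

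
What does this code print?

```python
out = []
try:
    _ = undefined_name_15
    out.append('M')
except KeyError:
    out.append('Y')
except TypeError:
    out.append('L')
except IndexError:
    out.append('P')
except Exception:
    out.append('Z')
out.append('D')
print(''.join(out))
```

Execution trace: 'Z' (except Exception) → 'D' (after the try/except). Output: ZD

Answer: ZD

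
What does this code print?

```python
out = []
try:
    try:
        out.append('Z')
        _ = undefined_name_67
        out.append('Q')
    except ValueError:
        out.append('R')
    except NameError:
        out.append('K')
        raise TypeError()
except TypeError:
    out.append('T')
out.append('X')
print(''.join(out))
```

Execution trace: 'Z' (inner try body) → 'K' (inner except NameError) → 'T' (outer except TypeError) → 'X' (after the try/except). Output: ZKTX

Answer: ZKTX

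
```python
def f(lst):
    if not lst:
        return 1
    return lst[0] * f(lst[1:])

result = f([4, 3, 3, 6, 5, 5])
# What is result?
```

Product over [4, 3, 3, 6, 5, 5] = 4 * 3 * 3 * 6 * 5 * 5 = 5400

Answer: 5400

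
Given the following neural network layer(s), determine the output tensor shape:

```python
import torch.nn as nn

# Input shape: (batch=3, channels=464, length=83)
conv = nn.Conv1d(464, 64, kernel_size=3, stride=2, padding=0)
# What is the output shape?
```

Input: (3, 464, 83) -> Output: (3, 64, 41)

Answer: (3, 64, 41)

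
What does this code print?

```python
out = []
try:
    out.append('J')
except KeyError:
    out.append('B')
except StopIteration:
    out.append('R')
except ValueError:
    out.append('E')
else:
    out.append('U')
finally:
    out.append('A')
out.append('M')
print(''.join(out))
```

Execution trace: 'J' (try body, no exception) → 'U' (else) → 'A' (finally) → 'M' (after the try/except). Output: JUAM

Answer: JUAM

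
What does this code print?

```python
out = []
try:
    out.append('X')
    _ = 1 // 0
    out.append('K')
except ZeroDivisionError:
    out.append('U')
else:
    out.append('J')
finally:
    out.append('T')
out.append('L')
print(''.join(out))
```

Execution trace: 'X' (try body) → 'U' (except ZeroDivisionError) → 'T' (finally) → 'L' (after the try/except). Output: XUTL

Answer: XUTL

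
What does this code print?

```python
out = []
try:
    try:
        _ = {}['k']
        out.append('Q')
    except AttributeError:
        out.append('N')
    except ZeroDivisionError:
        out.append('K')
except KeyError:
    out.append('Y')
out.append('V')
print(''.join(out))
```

Execution trace: 'Y' (outer except KeyError) → 'V' (after the try/except). Output: YV

Answer: YV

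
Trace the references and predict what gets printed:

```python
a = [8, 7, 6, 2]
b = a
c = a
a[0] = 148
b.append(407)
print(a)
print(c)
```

Key concept: multiple aliases.
Step by step:
`a = [8, 7, 6, 2]` → a = [8, 7, 6, 2]
`b = a` → b = [8, 7, 6, 2] (same object as a)
`c = a` → c = [8, 7, 6, 2] (same object as a, b)
`a[0] = 148` → a = [148, 7, 6, 2] (same object as b, c); b = [148, 7, 6, 2] (same object as a, c); c = [148, 7, 6, 2] (same object as a, b)
`b.append(407)` → a = [148, 7, 6, 2, 407] (same object as b, c); b = [148, 7, 6, 2, 407] (same object as a, c); c = [148, 7, 6, 2, 407] (same object as a, b)
`print(a)` → prints [148, 7, 6, 2, 407]
`print(c)` → prints [148, 7, 6, 2, 407]

Answer:
[148, 7, 6, 2, 407]
[148, 7, 6, 2, 407]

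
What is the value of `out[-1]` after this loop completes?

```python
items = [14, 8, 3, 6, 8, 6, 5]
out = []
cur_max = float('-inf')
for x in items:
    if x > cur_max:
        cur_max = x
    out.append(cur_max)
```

Running max ends at 14
`out` takes the values: [] → [14] → [14, 14] → [14, 14, 14] → [14, 14, 14, 14] → [14, 14, 14, 14, 14] → [14, 14, 14, 14, 14, 14] → [14, 14, 14, 14, 14, 14, 14]
So `out[-1]` = 14

Answer: 14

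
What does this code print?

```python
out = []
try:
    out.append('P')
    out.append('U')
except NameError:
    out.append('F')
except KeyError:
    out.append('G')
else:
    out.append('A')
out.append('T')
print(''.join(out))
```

Execution trace: 'P' (try body) → 'U' (try body, no exception) → 'A' (else) → 'T' (after the try/except). Output: PUAT

Answer: PUAT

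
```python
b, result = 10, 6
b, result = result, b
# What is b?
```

Trace:
`b, result = 10, 6` → b = 10; result = 6
`b, result = result, b` → b = 6; result = 10
So b = 6

Answer: 6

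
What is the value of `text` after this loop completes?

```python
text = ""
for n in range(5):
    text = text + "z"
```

Repeat 'z' 5 times
`text` takes the values: "" → "z" → "zz" → "zzz" → "zzzz" → "zzzzz"

Answer: "zzzzz"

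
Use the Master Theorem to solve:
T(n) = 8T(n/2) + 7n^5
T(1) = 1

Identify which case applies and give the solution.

a=8, b=2, f(n)=7n^5. log_2(8) = 3. Since c=5 > 3 and the regularity condition holds (8(n/2)^5 = (8/2^5)n^5 with 8/2^5 < 1), Case 3 applies: T(n) = Θ(f(n)) = O(n^5).

Answer: O(n^5) - Case 3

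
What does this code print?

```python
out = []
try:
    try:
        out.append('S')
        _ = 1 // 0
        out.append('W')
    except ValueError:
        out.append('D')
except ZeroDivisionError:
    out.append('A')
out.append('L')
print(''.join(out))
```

Execution trace: 'S' (inner try body) → 'A' (outer except ZeroDivisionError) → 'L' (after the try/except). Output: SAL

Answer: SAL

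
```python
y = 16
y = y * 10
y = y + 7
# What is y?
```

Trace:
`y = 16` → y = 16
`y = y * 10` → y = 160
`y = y + 7` → y = 167
So y = 167

Answer: 167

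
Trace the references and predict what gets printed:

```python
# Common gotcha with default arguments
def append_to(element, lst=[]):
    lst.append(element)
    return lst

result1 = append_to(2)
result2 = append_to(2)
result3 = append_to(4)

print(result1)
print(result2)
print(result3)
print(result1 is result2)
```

Key concept: mutable default argument gotcha.
Step by step:
`result1 = append_to(2)` → result1 = [2]
`result2 = append_to(2)` → result1 = [2, 2] (same object as result2); result2 = [2, 2] (same object as result1)
`result3 = append_to(4)` → result1 = [2, 2, 4] (same object as result2, result3); result2 = [2, 2, 4] (same object as result1, result3); result3 = [2, 2, 4] (same object as result1, result2)
`print(result1)` → prints [2, 2, 4]
`print(result2)` → prints [2, 2, 4]
`print(result3)` → prints [2, 2, 4]
`print(result1 is result2)` → prints True

Answer:
[2, 2, 4]
[2, 2, 4]
[2, 2, 4]
True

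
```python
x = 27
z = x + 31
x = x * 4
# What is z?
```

Trace:
`x = 27` → x = 27
`z = x + 31` → z = 58
`x = x * 4` → x = 108
So z = 58

Answer: 58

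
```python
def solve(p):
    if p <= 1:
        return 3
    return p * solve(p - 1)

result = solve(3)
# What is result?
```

solve(3) = 3 * 2 * 3 = 18

Answer: 18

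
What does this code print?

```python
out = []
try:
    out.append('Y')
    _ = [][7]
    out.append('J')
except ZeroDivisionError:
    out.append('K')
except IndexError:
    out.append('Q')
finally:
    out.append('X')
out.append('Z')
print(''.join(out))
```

Execution trace: 'Y' (try body) → 'Q' (except IndexError) → 'X' (finally) → 'Z' (after the try/except). Output: YQXZ

Answer: YQXZ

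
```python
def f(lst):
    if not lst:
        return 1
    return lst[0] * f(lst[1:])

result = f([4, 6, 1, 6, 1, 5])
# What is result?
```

Product over [4, 6, 1, 6, 1, 5] = 4 * 6 * 1 * 6 * 1 * 5 = 720

Answer: 720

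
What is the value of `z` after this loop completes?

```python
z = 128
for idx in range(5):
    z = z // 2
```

Halve 5 times: 128 // 2^5 = 4
`z` takes the values: 128 → 64 → 32 → 16 → 8 → 4

Answer: 4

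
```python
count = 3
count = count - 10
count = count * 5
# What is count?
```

Trace:
`count = 3` → count = 3
`count = count - 10` → count = -7
`count = count * 5` → count = -35
So count = -35

Answer: -35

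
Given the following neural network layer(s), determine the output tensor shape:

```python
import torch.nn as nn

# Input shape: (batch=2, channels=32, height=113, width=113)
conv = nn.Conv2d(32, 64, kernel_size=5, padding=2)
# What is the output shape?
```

Input: (2, 32, 113, 113) -> Output: (2, 64, 113, 113)

Answer: (2, 64, 113, 113)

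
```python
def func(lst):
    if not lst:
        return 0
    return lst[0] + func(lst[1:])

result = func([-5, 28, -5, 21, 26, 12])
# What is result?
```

(-5) + 28 + (-5) + 21 + 26 + 12 + 0 = 77

Answer: 77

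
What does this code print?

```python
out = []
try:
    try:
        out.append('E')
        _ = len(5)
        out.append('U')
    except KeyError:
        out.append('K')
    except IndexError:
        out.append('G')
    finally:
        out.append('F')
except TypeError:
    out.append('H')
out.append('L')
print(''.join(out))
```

Execution trace: 'E' (try body) → 'F' (finally) → 'H' (outer except TypeError) → 'L' (after the try/except). Output: EFHL

Answer: EFHL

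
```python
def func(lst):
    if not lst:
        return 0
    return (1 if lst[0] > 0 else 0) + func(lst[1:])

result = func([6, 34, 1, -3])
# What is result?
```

Count of positive elements in [6, 34, 1, -3] = 3

Answer: 3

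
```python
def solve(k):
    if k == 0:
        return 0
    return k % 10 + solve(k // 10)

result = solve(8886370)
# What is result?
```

Sum of digits of 8886370: 0 + 7 + 3 + 6 + 8 + 8 + 8 = 40

Answer: 40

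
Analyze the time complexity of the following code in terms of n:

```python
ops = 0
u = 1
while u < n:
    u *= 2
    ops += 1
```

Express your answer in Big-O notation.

Each loop level contributes: log n. Multiplying the contributions gives O(log n).

Answer: O(log n)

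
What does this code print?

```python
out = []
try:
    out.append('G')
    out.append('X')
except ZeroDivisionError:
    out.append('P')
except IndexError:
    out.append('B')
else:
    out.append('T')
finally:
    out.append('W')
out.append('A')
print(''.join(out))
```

Execution trace: 'G' (try body) → 'X' (try body, no exception) → 'T' (else) → 'W' (finally) → 'A' (after the try/except). Output: GXTWA

Answer: GXTWA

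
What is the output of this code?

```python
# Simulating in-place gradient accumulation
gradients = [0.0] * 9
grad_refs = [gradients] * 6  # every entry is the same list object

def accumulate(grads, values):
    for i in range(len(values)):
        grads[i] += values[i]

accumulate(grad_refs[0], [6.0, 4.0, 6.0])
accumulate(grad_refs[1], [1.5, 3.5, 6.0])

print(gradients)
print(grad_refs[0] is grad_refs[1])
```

Key concept: gradient accumulation aliasing.
Step by step:
`gradients = [0.0] * 9` → gradients = [0.0, 0.0, 0.0, 0.0, 0.0, 0.0, 0.0, 0.0, 0.0]
`grad_refs = [gradients] * 6` → grad_refs = [[0.0, 0.0, 0.0, 0.0, 0.0, 0.0, 0.0, 0.0, 0.0], [0.0, 0.0, 0.0, 0.0, 0.0, 0.0, 0.0, 0.0, 0.0], [0.0, 0.0, 0.0, 0.0, 0.0, 0.0, 0.0, 0.0, 0.0], [0.0, 0.0, 0.0, 0.0, 0.0, 0.0, 0.0, 0.0, 0.0], [0.0, 0.0, 0.0, 0.0, 0.0, 0.0, 0.0, 0.0, 0.0], [0.0, 0.0, 0.0, 0.0, 0.0, 0.0, 0.0, 0.0, 0.0]]
`accumulate(grad_refs[0], [6.0, 4.0, 6.0])` → gradients = [6.0, 4.0, 6.0, 0.0, 0.0, 0.0, 0.0, 0.0, 0.0]; grad_refs = [[6.0, 4.0, 6.0, 0.0, 0.0, 0.0, 0.0, 0.0, 0.0], [6.0, 4.0, 6.0, 0.0, 0.0, 0.0, 0.0, 0.0, 0.0], [6.0, 4.0, 6.0, 0.0, 0.0, 0.0, 0.0, 0.0, 0.0], [6.0, 4.0, 6.0, 0.0, 0.0, 0.0, 0.0, 0.0, 0.0], [6.0, 4.0, 6.0, 0.0, 0.0, 0.0, 0.0, 0.0, 0.0], [6.0, 4.0, 6.0, 0.0, 0.0, 0.0, 0.0, 0.0, 0.0]]
`accumulate(grad_refs[1], [1.5, 3.5, 6.0])` → gradients = [7.5, 7.5, 12.0, 0.0, 0.0, 0.0, 0.0, 0.0, 0.0]; grad_refs = [[7.5, 7.5, 12.0, 0.0, 0.0, 0.0, 0.0, 0.0, 0.0], [7.5, 7.5, 12.0, 0.0, 0.0, 0.0, 0.0, 0.0, 0.0], [7.5, 7.5, 12.0, 0.0, 0.0, 0.0, 0.0, 0.0, 0.0], [7.5, 7.5, 12.0, 0.0, 0.0, 0.0, 0.0, 0.0, 0.0], [7.5, 7.5, 12.0, 0.0, 0.0, 0.0, 0.0, 0.0, 0.0], [7.5, 7.5, 12.0, 0.0, 0.0, 0.0, 0.0, 0.0, 0.0]]
`print(gradients)` → prints [7.5, 7.5, 12.0, 0.0, 0.0, 0.0, 0.0, 0.0, 0.0]
`print(grad_refs[0] is grad_refs[1])` → prints True

Answer:
[7.5, 7.5, 12.0, 0.0, 0.0, 0.0, 0.0, 0.0, 0.0]
True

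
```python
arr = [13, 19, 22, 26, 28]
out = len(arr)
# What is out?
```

Trace:
`arr = [13, 19, 22, 26, 28]` → arr = [13, 19, 22, 26, 28]
`out = len(arr)` → out = 5
So out = 5

Answer: 5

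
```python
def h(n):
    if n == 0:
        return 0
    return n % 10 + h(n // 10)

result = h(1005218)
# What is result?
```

Sum of digits of 1005218: 8 + 1 + 2 + 5 + 0 + 0 + 1 = 17

Answer: 17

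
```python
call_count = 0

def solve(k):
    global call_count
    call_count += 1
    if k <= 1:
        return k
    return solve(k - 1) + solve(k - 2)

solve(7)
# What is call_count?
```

Calls(k) = 1 + Calls(k-1) + Calls(k-2); Calls(0)=Calls(1)=1. For k=7 this gives 41.

Answer: 41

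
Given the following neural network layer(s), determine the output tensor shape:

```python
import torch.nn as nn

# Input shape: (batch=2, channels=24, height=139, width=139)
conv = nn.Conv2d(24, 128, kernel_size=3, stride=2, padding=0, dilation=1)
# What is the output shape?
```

Input: (2, 24, 139, 139) -> Output: (2, 128, 69, 69)

Answer: (2, 128, 69, 69)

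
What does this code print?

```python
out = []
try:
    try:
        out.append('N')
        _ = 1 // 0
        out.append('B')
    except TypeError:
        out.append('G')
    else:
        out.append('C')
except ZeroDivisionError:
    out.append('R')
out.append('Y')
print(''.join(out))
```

Execution trace: 'N' (inner try body) → 'R' (outer except ZeroDivisionError) → 'Y' (after the try/except). Output: NRY

Answer: NRY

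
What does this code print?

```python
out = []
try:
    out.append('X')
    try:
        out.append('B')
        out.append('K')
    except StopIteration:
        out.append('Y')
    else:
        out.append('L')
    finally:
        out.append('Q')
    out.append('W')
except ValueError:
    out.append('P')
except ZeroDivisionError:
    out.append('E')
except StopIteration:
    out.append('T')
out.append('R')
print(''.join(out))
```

Execution trace: 'X' (try body) → 'B' (inner try body) → 'K' (inner try body, no exception) → 'L' (inner else) → 'Q' (inner finally) → 'W' (try body, no exception) → 'R' (after the try/except). Output: XBKLQWR

Answer: XBKLQWR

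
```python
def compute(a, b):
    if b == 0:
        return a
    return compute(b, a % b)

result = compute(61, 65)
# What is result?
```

compute(61, 65) -> compute(65, 61) -> compute(61, 4) -> compute(4, 1) -> compute(1, 0) -> 1

Answer: 1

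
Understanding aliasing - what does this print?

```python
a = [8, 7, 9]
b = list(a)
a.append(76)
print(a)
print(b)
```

Key concept: list() constructor creates copy.
Step by step:
`a = [8, 7, 9]` → a = [8, 7, 9]
`b = list(a)` → b = [8, 7, 9]
`a.append(76)` → a = [8, 7, 9, 76]
`print(a)` → prints [8, 7, 9, 76]
`print(b)` → prints [8, 7, 9]

Answer:
[8, 7, 9, 76]
[8, 7, 9]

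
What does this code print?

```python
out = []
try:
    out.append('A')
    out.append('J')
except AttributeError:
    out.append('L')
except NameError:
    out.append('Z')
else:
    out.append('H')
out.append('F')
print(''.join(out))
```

Execution trace: 'A' (try body) → 'J' (try body, no exception) → 'H' (else) → 'F' (after the try/except). Output: AJHF

Answer: AJHF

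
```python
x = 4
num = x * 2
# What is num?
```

Trace:
`x = 4` → x = 4
`num = x * 2` → num = 8
So num = 8

Answer: 8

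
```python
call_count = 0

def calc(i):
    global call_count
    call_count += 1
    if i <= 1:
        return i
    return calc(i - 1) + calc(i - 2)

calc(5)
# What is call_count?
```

Calls(i) = 1 + Calls(i-1) + Calls(i-2); Calls(0)=Calls(1)=1. For i=5 this gives 15.

Answer: 15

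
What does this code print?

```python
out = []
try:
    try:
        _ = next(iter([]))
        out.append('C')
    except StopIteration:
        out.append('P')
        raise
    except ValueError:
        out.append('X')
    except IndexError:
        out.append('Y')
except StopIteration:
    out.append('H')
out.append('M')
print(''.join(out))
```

Execution trace: 'P' (inner except StopIteration) → 'H' (outer except StopIteration) → 'M' (after the try/except). Output: PHM

Answer: PHM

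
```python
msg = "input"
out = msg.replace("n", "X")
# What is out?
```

Trace:
`msg = "input"` → msg = 'input'
`out = msg.replace("n", "X")` → out = 'iXput'
So out = 'iXput'

Answer: 'iXput'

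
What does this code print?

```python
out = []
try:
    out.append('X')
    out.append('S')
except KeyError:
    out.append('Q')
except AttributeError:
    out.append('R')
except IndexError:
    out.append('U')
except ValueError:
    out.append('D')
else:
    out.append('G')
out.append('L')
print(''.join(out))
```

Execution trace: 'X' (try body) → 'S' (try body, no exception) → 'G' (else) → 'L' (after the try/except). Output: XSGL

Answer: XSGL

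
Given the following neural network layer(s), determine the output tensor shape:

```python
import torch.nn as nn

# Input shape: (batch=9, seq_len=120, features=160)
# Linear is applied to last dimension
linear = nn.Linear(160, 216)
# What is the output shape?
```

Input: (9, 120, 160) -> Output: (9, 120, 216)

Answer: (9, 120, 216)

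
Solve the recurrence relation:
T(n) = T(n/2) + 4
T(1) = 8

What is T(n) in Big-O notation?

Each step divides n by 2 and adds 4. After log_2(n) steps we reach T(1)=8. So T(n) = 4·log_2(n) + 8 = O(log n).

Answer: O(log n)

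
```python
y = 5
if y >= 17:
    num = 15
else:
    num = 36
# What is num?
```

Trace:
`y = 5` → y = 5
`if y >= 17: ...` → y >= 17 is False, take else branch → num = 36
So num = 36

Answer: 36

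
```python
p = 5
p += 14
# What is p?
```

Trace:
`p = 5` → p = 5
`p += 14` → p = 19
So p = 19

Answer: 19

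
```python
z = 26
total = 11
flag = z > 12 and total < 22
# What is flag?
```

Trace:
`z = 26` → z = 26
`total = 11` → total = 11
`flag = z > 12 and total < 22` → flag = True
So flag = True

Answer: True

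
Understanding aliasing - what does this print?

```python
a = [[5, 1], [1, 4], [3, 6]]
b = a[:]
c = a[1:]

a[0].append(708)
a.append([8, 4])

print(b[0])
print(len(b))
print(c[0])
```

Key concept: slice with nested mutation.
Step by step:
`a = [[5, 1], [1, 4], [3, 6]]` → a = [[5, 1], [1, 4], [3, 6]]
`b = a[:]` → b = [[5, 1], [1, 4], [3, 6]]
`c = a[1:]` → c = [[1, 4], [3, 6]]
`a[0].append(708)` → a = [[5, 1, 708], [1, 4], [3, 6]]; b = [[5, 1, 708], [1, 4], [3, 6]]
`a.append([8, 4])` → a = [[5, 1, 708], [1, 4], [3, 6], [8, 4]]
`print(b[0])` → prints [5, 1, 708]
`print(len(b))` → prints 3
`print(c[0])` → prints [1, 4]

Answer:
[5, 1, 708]
3
[1, 4]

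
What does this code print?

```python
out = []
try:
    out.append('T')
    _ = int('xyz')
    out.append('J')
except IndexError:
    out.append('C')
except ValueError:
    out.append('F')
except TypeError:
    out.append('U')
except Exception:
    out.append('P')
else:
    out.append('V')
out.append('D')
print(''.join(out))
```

Execution trace: 'T' (try body) → 'F' (except ValueError) → 'D' (after the try/except). Output: TFD

Answer: TFD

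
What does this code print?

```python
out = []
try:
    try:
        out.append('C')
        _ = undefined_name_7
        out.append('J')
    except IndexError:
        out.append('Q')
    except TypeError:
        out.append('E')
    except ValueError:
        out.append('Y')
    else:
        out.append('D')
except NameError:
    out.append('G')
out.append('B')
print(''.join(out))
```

Execution trace: 'C' (try body) → 'G' (outer except NameError) → 'B' (after the try/except). Output: CGB

Answer: CGB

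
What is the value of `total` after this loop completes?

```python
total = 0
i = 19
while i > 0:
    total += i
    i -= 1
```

Sum 19 down to 1
`total` takes the values: 0 → 19 → 37 → 54 → 70 → 85 → 99 → 112 → 124 → 135 → 145 → 154 → 162 → 169 → 175 → 180 → 184 → 187 → 189 → 190

Answer: 190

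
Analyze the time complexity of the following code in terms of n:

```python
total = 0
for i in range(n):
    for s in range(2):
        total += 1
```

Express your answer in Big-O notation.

Each loop level contributes: n × 1. Multiplying the contributions gives O(n).

Answer: O(n)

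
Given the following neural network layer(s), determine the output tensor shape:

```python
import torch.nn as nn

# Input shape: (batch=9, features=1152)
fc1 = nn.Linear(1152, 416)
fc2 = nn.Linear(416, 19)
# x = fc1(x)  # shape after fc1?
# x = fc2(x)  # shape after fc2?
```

Input: (9, 1152) -> after fc1: (9, 416) -> Output: (9, 19)

Answer: (9, 19)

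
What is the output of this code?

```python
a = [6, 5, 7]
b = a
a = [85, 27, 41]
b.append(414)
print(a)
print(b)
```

Key concept: rebinding vs mutation: a is rebound to a new list, b still points at the original.
Step by step:
`a = [6, 5, 7]` → a = [6, 5, 7]
`b = a` → b = [6, 5, 7] (same object as a)
`a = [85, 27, 41]` → a = [85, 27, 41]
`b.append(414)` → b = [6, 5, 7, 414]
`print(a)` → prints [85, 27, 41]
`print(b)` → prints [6, 5, 7, 414]

Answer:
[85, 27, 41]
[6, 5, 7, 414]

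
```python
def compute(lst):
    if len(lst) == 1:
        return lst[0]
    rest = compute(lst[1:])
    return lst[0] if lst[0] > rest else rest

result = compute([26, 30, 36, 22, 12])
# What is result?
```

Recursive max over [26, 30, 36, 22, 12] = 36

Answer: 36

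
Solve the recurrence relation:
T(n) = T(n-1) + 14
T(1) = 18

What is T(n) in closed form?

Unrolling: T(n) = T(1) + 14·(n-1) = 18 + 14(n-1) = 14n + 4.

Answer: T(n) = 14n + 4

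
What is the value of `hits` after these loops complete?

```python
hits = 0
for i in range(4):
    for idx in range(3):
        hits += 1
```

4 * 3 = 12
`hits` takes the values: 0 → 1 → 2 → 3 → 4 → 5 → 6 → 7 → 8 → 9 → 10 → 11 → 12

Answer: 12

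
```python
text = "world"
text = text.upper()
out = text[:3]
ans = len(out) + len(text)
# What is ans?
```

Trace:
`text = "world"` → text = 'world'
`text = text.upper()` → text = 'WORLD'
`out = text[:3]` → out = 'WOR'
`ans = len(out) + len(text)` → ans = 8
So ans = 8

Answer: 8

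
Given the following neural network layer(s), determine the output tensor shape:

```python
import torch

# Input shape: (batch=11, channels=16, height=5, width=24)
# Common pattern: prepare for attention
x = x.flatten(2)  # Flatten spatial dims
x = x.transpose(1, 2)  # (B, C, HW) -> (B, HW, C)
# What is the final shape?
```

Input: (11, 16, 5, 24) -> after flatten(2): (11, 16, 120) -> Output: (11, 120, 16)

Answer: (11, 120, 16)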